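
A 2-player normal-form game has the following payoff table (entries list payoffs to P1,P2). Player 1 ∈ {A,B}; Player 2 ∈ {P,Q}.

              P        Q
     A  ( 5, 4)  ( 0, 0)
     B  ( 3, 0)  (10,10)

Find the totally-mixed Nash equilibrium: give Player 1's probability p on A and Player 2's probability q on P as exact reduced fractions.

P1 indiff ⇒ q·5+(1-q)·0 = q·3+(1-q)·10 ⇒ q(2) = (1-q)(10) ⇒ q = 5/6
P2 indiff ⇒ p·4+(1-p)·0 = p·0+(1-p)·10 ⇒ p(4) = (1-p)(10) ⇒ p = 5/7

P1 mixes 5/7 on A; P2 mixes 5/6 on P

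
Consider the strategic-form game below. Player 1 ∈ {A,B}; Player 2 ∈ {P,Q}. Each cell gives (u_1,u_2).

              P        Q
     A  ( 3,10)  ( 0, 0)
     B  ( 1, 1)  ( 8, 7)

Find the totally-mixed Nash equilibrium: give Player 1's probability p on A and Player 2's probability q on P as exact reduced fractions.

P1 indiff ⇒ q·3+(1-q)·0 = q·1+(1-q)·8 ⇒ q(2) = (1-q)(8) ⇒ q = 4/5
P2 indiff ⇒ p·10+(1-p)·1 = p·0+(1-p)·7 ⇒ p(10) = (1-p)(6) ⇒ p = 3/8

P1 mixes 3/8 on A; P2 mixes 4/5 on P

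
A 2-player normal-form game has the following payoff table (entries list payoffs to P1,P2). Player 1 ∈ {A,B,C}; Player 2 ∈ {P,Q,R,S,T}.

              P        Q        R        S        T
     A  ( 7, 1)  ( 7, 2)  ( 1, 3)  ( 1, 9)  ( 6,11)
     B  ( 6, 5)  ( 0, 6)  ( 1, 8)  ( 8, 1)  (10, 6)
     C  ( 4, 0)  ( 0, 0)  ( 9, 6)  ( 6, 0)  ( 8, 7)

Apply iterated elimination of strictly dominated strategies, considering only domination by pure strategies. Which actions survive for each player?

P2 drop P (R beats it: A:3>1 B:8>5 C:6>0)
P2 drop Q (R beats it: A:3>2 B:8>6 C:6>0)
P1 drop A (C beats it: R:9>1 S:6>1 T:8>6)
P2 drop S (R beats it: B:8>1 C:6>0)
P1→{B,C} P2→{R,T}

Survivors P1:{B,C} P2:{R,T}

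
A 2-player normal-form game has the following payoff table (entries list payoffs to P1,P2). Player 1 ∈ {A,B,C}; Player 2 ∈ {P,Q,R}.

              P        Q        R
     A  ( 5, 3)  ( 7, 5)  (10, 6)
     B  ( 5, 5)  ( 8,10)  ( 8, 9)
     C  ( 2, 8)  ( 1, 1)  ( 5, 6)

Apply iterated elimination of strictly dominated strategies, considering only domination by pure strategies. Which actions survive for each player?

Remaining: P1:{A,B} P2:{Q,R}

P1 drop C (A beats it: P:5>2 Q:7>1 R:10>5)
P2 drop P (Q beats it: A:5>3 B:10>5)
P1→{A,B} P2→{Q,R}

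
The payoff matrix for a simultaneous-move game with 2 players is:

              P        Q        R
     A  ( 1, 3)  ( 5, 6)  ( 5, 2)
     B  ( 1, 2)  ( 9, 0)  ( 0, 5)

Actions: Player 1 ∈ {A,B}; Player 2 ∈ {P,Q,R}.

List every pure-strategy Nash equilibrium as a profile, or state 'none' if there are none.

No pure NE.

(A,P): not NE [P2→Q gives 6>3]
(A,Q): not NE [P1→B gives 9>5]
(A,R): not NE [P2→Q gives 6>2]
(B,P): not NE [P2→R gives 5>2]
(B,Q): not NE [P2→R gives 5>0]
(B,R): not NE [P1→A gives 5>0]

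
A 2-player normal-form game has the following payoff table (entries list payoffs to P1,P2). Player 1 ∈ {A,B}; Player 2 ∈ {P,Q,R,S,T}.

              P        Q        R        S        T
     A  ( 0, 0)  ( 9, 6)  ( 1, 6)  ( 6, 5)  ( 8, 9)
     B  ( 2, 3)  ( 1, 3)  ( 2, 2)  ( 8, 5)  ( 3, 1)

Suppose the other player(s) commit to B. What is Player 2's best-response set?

argmax u_2 = {S}

u_2(P vs B) = 3
u_2(Q vs B) = 3
u_2(R vs B) = 2
u_2(S vs B) = 5
u_2(T vs B) = 1
max payoff 5 at {S}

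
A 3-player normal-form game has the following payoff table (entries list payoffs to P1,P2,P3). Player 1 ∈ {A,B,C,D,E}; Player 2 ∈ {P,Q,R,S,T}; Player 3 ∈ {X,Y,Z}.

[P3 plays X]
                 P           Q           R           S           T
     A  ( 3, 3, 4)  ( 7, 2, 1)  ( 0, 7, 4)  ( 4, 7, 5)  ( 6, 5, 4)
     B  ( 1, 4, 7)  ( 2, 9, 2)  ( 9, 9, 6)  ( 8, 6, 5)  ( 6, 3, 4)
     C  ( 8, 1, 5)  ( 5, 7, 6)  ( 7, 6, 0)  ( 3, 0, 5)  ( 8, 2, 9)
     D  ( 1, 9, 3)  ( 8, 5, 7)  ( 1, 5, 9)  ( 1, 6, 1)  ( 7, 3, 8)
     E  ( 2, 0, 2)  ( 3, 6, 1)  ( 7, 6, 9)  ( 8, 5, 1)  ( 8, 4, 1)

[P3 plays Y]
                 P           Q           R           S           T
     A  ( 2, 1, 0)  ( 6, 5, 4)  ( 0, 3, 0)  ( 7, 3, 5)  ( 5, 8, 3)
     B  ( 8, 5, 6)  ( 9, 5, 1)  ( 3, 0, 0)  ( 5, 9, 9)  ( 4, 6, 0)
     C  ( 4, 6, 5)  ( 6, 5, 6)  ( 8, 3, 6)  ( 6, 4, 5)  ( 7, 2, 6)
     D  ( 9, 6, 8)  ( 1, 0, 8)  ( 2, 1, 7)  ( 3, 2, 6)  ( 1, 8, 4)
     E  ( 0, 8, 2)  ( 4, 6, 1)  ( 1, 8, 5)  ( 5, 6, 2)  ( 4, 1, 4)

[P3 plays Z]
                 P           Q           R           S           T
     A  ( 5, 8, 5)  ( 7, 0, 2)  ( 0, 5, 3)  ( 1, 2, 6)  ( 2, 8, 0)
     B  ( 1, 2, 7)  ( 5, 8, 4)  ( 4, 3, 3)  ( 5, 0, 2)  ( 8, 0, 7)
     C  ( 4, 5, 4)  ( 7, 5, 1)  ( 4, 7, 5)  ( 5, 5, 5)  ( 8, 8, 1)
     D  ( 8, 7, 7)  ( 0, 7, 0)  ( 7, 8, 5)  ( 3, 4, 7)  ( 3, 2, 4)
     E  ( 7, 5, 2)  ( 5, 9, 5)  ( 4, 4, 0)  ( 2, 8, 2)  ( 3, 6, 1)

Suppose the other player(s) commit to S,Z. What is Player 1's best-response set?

P1 best: {B,C}

u_1(A vs S,Z) = 1
u_1(B vs S,Z) = 5
u_1(C vs S,Z) = 5
u_1(D vs S,Z) = 3
u_1(E vs S,Z) = 2
max payoff 5 at {B,C}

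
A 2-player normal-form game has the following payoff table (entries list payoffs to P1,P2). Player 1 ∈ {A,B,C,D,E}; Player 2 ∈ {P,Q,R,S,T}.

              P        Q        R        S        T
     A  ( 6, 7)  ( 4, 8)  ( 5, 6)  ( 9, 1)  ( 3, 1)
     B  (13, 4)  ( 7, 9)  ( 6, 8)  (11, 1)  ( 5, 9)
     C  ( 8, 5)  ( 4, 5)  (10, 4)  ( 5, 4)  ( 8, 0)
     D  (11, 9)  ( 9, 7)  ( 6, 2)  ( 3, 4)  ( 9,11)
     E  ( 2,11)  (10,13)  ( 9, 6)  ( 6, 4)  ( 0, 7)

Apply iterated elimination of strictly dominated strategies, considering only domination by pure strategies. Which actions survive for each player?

Remaining: P1:{B,D,E} P2:{P,Q,T}

P1 drop A (B beats it: P:13>6 Q:7>4 R:6>5 S:11>9 T:5>3)
P2 drop R (Q beats it: B:9>8 C:5>4 D:7>2 E:13>6)
P2 drop S (P beats it: B:4>1 C:5>4 D:9>4 E:11>4)
P1 drop C (D beats it: P:11>8 Q:9>4 T:9>8)
P1→{B,D,E} P2→{P,Q,T}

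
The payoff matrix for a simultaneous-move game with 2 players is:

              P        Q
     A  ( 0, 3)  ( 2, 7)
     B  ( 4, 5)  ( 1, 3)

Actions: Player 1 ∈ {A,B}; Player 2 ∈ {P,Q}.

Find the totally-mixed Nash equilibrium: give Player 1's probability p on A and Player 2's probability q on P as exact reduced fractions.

P1 indiff ⇒ q·0+(1-q)·2 = q·4+(1-q)·1 ⇒ q(-4) = (1-q)(-1) ⇒ q = 1/5
P2 indiff ⇒ p·3+(1-p)·5 = p·7+(1-p)·3 ⇒ p(-4) = (1-p)(-2) ⇒ p = 1/3

P1 mixes 1/3 on A; P2 mixes 1/5 on P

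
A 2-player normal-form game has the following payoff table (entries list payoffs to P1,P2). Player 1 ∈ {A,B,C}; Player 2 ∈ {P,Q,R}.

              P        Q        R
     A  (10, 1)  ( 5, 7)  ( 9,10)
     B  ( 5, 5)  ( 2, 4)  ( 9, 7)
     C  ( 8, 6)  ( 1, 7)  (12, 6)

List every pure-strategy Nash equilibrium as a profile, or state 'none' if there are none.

Equilibria: none

(A,P): not NE [P2→R gives 10>1]
(A,Q): not NE [P2→R gives 10>7]
(A,R): not NE [P1→C gives 12>9]
(B,P): not NE [P1→A gives 10>5; P2→R gives 7>5]
(B,Q): not NE [P1→A gives 5>2; P2→R gives 7>4]
(B,R): not NE [P1→C gives 12>9]
(C,P): not NE [P1→A gives 10>8; P2→Q gives 7>6]
(C,Q): not NE [P1→A gives 5>1]
(C,R): not NE [P2→Q gives 7>6]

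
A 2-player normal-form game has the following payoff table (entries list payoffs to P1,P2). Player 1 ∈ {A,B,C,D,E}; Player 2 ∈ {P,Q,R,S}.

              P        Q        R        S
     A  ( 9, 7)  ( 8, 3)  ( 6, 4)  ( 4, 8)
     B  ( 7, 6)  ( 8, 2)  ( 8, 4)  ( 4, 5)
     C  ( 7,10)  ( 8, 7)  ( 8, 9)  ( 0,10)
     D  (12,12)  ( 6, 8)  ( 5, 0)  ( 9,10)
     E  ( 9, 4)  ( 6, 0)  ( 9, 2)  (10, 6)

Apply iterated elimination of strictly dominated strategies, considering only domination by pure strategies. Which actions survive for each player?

Remaining: P1:{D,E} P2:{P,S}

P2 drop Q (P beats it: A:7>3 B:6>2 C:10>7 D:12>8 E:4>0)
P1 drop B (E beats it: P:9>7 R:9>8 S:10>4)
P1 drop C (E beats it: P:9>7 R:9>8 S:10>0)
P2 drop R (P beats it: A:7>4 D:12>0 E:4>2)
P1 drop A (D beats it: P:12>9 S:9>4)
P1→{D,E} P2→{P,S}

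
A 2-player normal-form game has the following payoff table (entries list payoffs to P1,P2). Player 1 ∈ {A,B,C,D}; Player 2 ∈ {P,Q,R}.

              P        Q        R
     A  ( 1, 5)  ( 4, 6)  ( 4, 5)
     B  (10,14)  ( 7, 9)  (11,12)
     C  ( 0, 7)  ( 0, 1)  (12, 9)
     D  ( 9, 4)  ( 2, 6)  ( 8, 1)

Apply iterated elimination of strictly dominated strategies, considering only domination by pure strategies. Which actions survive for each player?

P1 drop A (B beats it: P:10>1 Q:7>4 R:11>4)
P1 drop D (B beats it: P:10>9 Q:7>2 R:11>8)
P2 drop Q (P beats it: B:14>9 C:7>1)
P1→{B,C} P2→{P,R}

IESDS → P1:{B,C} P2:{P,R}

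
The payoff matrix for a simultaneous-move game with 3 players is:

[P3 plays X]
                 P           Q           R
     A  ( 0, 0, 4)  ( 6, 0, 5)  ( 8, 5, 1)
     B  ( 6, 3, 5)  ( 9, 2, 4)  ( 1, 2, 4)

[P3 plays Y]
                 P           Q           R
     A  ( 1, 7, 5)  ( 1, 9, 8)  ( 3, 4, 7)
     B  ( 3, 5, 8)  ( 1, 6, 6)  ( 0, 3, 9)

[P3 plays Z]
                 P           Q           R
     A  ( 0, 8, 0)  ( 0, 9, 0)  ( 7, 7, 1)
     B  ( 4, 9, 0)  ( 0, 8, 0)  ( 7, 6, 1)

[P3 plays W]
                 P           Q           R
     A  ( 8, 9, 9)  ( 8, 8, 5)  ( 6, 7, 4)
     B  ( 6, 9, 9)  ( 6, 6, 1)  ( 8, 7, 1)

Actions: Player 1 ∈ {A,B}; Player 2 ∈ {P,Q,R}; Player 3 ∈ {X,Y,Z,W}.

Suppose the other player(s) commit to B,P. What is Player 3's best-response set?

u_3(X vs B,P) = 5
u_3(Y vs B,P) = 8
u_3(Z vs B,P) = 0
u_3(W vs B,P) = 9
max payoff 9 at {W}

BR_3 = {W}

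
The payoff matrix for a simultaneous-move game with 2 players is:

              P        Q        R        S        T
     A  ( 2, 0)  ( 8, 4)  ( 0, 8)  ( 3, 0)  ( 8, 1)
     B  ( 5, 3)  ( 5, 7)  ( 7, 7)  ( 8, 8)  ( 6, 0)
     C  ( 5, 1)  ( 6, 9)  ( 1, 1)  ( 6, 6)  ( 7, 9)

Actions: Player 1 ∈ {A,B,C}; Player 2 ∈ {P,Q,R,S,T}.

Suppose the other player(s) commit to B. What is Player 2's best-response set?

u_2(P vs B) = 3
u_2(Q vs B) = 7
u_2(R vs B) = 7
u_2(S vs B) = 8
u_2(T vs B) = 0
max payoff 8 at {S}

P2 best: {S}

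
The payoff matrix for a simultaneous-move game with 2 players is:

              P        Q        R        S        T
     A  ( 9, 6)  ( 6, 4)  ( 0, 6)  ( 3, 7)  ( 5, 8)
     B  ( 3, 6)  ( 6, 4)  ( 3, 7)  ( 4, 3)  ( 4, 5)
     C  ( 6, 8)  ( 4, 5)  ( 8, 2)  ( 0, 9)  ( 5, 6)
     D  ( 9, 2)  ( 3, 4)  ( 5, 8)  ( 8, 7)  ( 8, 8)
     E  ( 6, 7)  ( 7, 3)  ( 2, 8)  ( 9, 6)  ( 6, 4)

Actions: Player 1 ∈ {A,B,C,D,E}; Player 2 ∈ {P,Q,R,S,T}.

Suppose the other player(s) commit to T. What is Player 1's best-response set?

u_1(A vs T) = 5
u_1(B vs T) = 4
u_1(C vs T) = 5
u_1(D vs T) = 8
u_1(E vs T) = 6
max payoff 8 at {D}

argmax u_1 = {D}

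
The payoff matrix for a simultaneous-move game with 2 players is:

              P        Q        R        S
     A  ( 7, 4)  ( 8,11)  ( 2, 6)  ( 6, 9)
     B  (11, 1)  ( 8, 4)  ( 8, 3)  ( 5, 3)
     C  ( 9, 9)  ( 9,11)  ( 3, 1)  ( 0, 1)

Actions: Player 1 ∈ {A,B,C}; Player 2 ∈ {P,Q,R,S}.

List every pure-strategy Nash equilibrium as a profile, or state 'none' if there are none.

(A,P): not NE [P1→B gives 11>7; P2→Q gives 11>4]
(A,Q): not NE [P1→C gives 9>8]
(A,R): not NE [P1→B gives 8>2; P2→Q gives 11>6]
(A,S): not NE [P2→Q gives 11>9]
(B,P): not NE [P2→Q gives 4>1]
(B,Q): not NE [P1→C gives 9>8]
(B,R): not NE [P2→Q gives 4>3]
(B,S): not NE [P1→A gives 6>5; P2→Q gives 4>3]
(C,P): not NE [P1→B gives 11>9; P2→Q gives 11>9]
(C,Q): NE
(C,R): not NE [P1→B gives 8>3; P2→Q gives 11>1]
(C,S): not NE [P1→A gives 6>0; P2→Q gives 11>1]

PSNE = {(C,Q)}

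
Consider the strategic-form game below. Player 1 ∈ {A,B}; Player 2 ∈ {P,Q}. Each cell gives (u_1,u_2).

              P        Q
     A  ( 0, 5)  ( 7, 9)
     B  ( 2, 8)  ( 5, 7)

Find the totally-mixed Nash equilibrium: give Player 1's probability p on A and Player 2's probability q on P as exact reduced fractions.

p=1/5, q=1/2

P1 indiff ⇒ q·0+(1-q)·7 = q·2+(1-q)·5 ⇒ q(-2) = (1-q)(-2) ⇒ q = 1/2
P2 indiff ⇒ p·5+(1-p)·8 = p·9+(1-p)·7 ⇒ p(-4) = (1-p)(-1) ⇒ p = 1/5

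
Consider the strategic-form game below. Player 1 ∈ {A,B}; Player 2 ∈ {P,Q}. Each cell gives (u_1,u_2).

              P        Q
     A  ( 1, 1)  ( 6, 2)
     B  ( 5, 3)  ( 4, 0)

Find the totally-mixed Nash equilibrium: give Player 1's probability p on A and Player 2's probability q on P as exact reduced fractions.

p=3/4, q=1/3

P1 indiff ⇒ q·1+(1-q)·6 = q·5+(1-q)·4 ⇒ q(-4) = (1-q)(-2) ⇒ q = 1/3
P2 indiff ⇒ p·1+(1-p)·3 = p·2+(1-p)·0 ⇒ p(-1) = (1-p)(-3) ⇒ p = 3/4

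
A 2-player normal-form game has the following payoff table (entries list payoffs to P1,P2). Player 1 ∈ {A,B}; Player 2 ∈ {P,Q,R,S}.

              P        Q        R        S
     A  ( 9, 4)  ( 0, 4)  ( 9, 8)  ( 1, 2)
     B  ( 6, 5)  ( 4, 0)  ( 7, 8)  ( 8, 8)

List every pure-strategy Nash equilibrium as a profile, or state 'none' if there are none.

Nash profiles: (A,R), (B,S)

(A,P): not NE [P2→R gives 8>4]
(A,Q): not NE [P1→B gives 4>0; P2→R gives 8>4]
(A,R): NE
(A,S): not NE [P1→B gives 8>1; P2→R gives 8>2]
(B,P): not NE [P1→A gives 9>6; P2→S gives 8>5]
(B,Q): not NE [P2→S gives 8>0]
(B,R): not NE [P1→A gives 9>7]
(B,S): NE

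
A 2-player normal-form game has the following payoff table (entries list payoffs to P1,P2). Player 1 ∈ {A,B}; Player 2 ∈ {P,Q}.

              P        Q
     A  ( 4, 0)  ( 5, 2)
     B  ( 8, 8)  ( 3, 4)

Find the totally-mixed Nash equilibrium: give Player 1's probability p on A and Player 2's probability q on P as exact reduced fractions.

P1 indiff ⇒ q·4+(1-q)·5 = q·8+(1-q)·3 ⇒ q(-4) = (1-q)(-2) ⇒ q = 1/3
P2 indiff ⇒ p·0+(1-p)·8 = p·2+(1-p)·4 ⇒ p(-2) = (1-p)(-4) ⇒ p = 2/3

P1 mixes 2/3 on A; P2 mixes 1/3 on P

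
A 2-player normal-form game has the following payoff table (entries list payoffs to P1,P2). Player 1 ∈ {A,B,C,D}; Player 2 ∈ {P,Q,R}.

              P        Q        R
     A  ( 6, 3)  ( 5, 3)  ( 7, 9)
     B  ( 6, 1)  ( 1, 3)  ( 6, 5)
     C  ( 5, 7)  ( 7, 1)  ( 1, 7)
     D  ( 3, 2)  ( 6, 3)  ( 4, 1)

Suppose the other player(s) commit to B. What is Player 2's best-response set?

argmax u_2 = {R}

u_2(P vs B) = 1
u_2(Q vs B) = 3
u_2(R vs B) = 5
max payoff 5 at {R}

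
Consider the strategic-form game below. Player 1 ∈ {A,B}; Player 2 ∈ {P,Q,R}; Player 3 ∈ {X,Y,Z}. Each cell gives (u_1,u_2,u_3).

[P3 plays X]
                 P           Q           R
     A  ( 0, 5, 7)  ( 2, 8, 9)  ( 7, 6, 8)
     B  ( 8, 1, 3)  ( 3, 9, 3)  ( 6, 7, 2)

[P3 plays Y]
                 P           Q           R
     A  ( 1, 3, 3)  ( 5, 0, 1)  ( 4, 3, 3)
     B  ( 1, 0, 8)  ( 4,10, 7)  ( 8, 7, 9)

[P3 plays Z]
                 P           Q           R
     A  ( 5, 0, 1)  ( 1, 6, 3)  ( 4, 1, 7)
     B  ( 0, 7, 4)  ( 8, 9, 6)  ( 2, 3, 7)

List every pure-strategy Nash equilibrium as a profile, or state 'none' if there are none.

PSNE: ∅

(A,P,X): not NE [P1→B gives 8>0; P2→Q gives 8>5]
(A,P,Y): not NE [P3→X gives 7>3]
(A,P,Z): not NE [P2→Q gives 6>0; P3→X gives 7>1]
(A,Q,X): not NE [P1→B gives 3>2]
(A,Q,Y): not NE [P2→R gives 3>0; P3→X gives 9>1]
(A,Q,Z): not NE [P1→B gives 8>1; P3→X gives 9>3]
(A,R,X): not NE [P2→Q gives 8>6]
(A,R,Y): not NE [P1→B gives 8>4; P3→X gives 8>3]
(A,R,Z): not NE [P2→Q gives 6>1; P3→X gives 8>7]
(B,P,X): not NE [P2→Q gives 9>1; P3→Y gives 8>3]
(B,P,Y): not NE [P2→Q gives 10>0]
(B,P,Z): not NE [P1→A gives 5>0; P2→Q gives 9>7; P3→Y gives 8>4]
(B,Q,X): not NE [P3→Y gives 7>3]
(B,Q,Y): not NE [P1→A gives 5>4]
(B,Q,Z): not NE [P3→Y gives 7>6]
(B,R,X): not NE [P1→A gives 7>6; P2→Q gives 9>7; P3→Y gives 9>2]
(B,R,Y): not NE [P2→Q gives 10>7]
(B,R,Z): not NE [P1→A gives 4>2; P2→Q gives 9>3; P3→Y gives 9>7]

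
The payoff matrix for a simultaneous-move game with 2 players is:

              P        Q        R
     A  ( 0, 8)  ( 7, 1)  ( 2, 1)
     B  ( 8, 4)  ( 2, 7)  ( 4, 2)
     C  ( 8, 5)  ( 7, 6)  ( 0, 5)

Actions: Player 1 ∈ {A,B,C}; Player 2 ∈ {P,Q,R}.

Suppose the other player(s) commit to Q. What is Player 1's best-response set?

BR_1 = {A,C}

u_1(A vs Q) = 7
u_1(B vs Q) = 2
u_1(C vs Q) = 7
max payoff 7 at {A,C}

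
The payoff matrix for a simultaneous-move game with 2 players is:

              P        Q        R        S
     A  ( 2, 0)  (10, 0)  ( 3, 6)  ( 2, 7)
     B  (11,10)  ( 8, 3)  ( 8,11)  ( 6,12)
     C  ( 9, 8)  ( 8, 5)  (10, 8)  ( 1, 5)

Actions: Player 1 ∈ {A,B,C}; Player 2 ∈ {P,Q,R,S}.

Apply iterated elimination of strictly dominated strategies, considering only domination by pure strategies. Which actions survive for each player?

P2 drop Q (R beats it: A:6>0 B:11>3 C:8>5)
P1 drop A (B beats it: P:11>2 R:8>3 S:6>2)
P1→{B,C} P2→{P,R,S}

Remaining: P1:{B,C} P2:{P,R,S}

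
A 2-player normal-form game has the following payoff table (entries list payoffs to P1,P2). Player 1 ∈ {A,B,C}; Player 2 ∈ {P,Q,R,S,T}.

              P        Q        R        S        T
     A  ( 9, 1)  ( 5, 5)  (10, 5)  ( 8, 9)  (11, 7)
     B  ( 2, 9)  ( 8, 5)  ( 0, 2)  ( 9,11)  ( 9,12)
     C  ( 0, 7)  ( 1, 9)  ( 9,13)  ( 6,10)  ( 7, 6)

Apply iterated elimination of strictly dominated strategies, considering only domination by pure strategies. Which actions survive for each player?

Survivors P1:{A,B} P2:{S,T}

P1 drop C (A beats it: P:9>0 Q:5>1 R:10>9 S:8>6 T:11>7)
P2 drop P (S beats it: A:9>1 B:11>9)
P2 drop Q (S beats it: A:9>5 B:11>5)
P2 drop R (S beats it: A:9>5 B:11>2)
P1→{A,B} P2→{S,T}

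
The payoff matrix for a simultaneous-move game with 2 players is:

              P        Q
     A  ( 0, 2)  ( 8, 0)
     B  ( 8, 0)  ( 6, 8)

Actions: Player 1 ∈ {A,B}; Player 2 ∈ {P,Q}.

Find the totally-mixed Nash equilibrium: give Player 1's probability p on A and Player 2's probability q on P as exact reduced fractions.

P1 indiff ⇒ q·0+(1-q)·8 = q·8+(1-q)·6 ⇒ q(-8) = (1-q)(-2) ⇒ q = 1/5
P2 indiff ⇒ p·2+(1-p)·0 = p·0+(1-p)·8 ⇒ p(2) = (1-p)(8) ⇒ p = 4/5

(p,q) = (4/5, 1/5)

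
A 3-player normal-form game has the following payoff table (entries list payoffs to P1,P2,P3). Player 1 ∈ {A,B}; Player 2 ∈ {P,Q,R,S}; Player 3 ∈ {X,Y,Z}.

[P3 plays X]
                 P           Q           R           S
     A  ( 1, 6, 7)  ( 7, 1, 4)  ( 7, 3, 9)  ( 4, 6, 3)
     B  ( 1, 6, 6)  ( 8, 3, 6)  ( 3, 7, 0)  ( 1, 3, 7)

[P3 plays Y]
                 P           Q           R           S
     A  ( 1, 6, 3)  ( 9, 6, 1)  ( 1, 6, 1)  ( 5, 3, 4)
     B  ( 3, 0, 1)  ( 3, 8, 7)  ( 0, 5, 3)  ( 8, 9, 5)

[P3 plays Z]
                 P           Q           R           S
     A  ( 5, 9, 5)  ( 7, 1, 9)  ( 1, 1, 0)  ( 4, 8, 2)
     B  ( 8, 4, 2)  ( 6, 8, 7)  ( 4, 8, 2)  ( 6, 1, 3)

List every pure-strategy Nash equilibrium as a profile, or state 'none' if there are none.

(A,P,X): NE
(A,P,Y): not NE [P1→B gives 3>1; P3→X gives 7>3]
(A,P,Z): not NE [P1→B gives 8>5; P3→X gives 7>5]
(A,Q,X): not NE [P1→B gives 8>7; P2→S gives 6>1; P3→Z gives 9>4]
(A,Q,Y): not NE [P3→Z gives 9>1]
(A,Q,Z): not NE [P2→P gives 9>1]
(A,R,X): not NE [P2→S gives 6>3]
(A,R,Y): not NE [P3→X gives 9>1]
(A,R,Z): not NE [P1→B gives 4>1; P2→P gives 9>1; P3→X gives 9>0]
(A,S,X): not NE [P3→Y gives 4>3]
(A,S,Y): not NE [P1→B gives 8>5; P2→R gives 6>3]
(A,S,Z): not NE [P1→B gives 6>4; P2→P gives 9>8; P3→Y gives 4>2]
(B,P,X): not NE [P2→R gives 7>6]
(B,P,Y): not NE [P2→S gives 9>0; P3→X gives 6>1]
(B,P,Z): not NE [P2→R gives 8>4; P3→X gives 6>2]
(B,Q,X): not NE [P2→R gives 7>3; P3→Z gives 7>6]
(B,Q,Y): not NE [P1→A gives 9>3; P2→S gives 9>8]
(B,Q,Z): not NE [P1→A gives 7>6]
(B,R,X): not NE [P1→A gives 7>3; P3→Y gives 3>0]
(B,R,Y): not NE [P1→A gives 1>0; P2→S gives 9>5]
(B,R,Z): not NE [P3→Y gives 3>2]
(B,S,X): not NE [P1→A gives 4>1; P2→R gives 7>3]
(B,S,Y): not NE [P3→X gives 7>5]
(B,S,Z): not NE [P2→R gives 8>1; P3→X gives 7>3]

PSNE = {(A,P,X)}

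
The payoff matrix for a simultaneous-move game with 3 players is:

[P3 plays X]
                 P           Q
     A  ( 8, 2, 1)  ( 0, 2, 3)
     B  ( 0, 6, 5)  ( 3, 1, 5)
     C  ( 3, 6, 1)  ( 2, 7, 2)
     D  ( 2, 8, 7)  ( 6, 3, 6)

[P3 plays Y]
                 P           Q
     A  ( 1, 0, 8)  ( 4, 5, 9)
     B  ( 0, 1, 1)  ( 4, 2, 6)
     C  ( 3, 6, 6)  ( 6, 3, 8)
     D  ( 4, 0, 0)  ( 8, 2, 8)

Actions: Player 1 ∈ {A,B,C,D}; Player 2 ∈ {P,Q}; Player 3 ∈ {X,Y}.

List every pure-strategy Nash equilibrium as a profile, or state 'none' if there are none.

PSNE = {(D,Q,Y)}

(A,P,X): not NE [P3→Y gives 8>1]
(A,P,Y): not NE [P1→D gives 4>1; P2→Q gives 5>0]
(A,Q,X): not NE [P1→D gives 6>0; P3→Y gives 9>3]
(A,Q,Y): not NE [P1→D gives 8>4]
(B,P,X): not NE [P1→A gives 8>0]
(B,P,Y): not NE [P1→D gives 4>0; P2→Q gives 2>1; P3→X gives 5>1]
(B,Q,X): not NE [P1→D gives 6>3; P2→P gives 6>1; P3→Y gives 6>5]
(B,Q,Y): not NE [P1→D gives 8>4]
(C,P,X): not NE [P1→A gives 8>3; P2→Q gives 7>6; P3→Y gives 6>1]
(C,P,Y): not NE [P1→D gives 4>3]
(C,Q,X): not NE [P1→D gives 6>2; P3→Y gives 8>2]
(C,Q,Y): not NE [P1→D gives 8>6; P2→P gives 6>3]
(D,P,X): not NE [P1→A gives 8>2]
(D,P,Y): not NE [P2→Q gives 2>0; P3→X gives 7>0]
(D,Q,X): not NE [P2→P gives 8>3; P3→Y gives 8>6]
(D,Q,Y): NE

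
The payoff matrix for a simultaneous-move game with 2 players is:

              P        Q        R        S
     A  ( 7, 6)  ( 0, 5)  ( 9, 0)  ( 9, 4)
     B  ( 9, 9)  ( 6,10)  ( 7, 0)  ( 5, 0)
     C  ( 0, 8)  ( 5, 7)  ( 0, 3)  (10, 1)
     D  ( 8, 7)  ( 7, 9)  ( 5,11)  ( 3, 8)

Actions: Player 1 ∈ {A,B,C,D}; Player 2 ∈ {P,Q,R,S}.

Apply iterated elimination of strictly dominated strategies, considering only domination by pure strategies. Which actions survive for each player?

IESDS → P1:{A,B,D} P2:{P,Q,R}

P2 drop S (Q beats it: A:5>4 B:10>0 C:7>1 D:9>8)
P1 drop C (B beats it: P:9>0 Q:6>5 R:7>0)
P1→{A,B,D} P2→{P,Q,R}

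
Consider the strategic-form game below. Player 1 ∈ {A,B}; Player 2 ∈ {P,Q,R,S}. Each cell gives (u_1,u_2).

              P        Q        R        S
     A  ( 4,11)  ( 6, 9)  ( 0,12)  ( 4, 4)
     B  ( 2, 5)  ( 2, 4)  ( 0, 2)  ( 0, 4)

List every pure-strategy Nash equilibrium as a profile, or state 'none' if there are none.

(A,P): not NE [P2→R gives 12>11]
(A,Q): not NE [P2→R gives 12>9]
(A,R): NE
(A,S): not NE [P2→R gives 12>4]
(B,P): not NE [P1→A gives 4>2]
(B,Q): not NE [P1→A gives 6>2; P2→P gives 5>4]
(B,R): not NE [P2→P gives 5>2]
(B,S): not NE [P1→A gives 4>0; P2→P gives 5>4]

Nash profiles: (A,R)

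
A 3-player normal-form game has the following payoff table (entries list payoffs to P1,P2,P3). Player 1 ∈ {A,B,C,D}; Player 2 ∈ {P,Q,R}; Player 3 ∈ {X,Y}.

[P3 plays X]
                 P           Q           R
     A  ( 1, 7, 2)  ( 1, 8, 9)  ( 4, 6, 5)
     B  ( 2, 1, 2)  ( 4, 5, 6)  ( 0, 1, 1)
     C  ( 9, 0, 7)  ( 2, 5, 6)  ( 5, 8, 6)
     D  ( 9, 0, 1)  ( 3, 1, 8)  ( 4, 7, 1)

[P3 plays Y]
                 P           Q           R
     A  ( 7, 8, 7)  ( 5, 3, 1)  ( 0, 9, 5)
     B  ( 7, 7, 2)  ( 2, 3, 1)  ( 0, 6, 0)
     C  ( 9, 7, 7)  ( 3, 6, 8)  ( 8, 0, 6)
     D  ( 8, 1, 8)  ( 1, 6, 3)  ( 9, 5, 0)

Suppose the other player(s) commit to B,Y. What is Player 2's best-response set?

argmax u_2 = {P}

u_2(P vs B,Y) = 7
u_2(Q vs B,Y) = 3
u_2(R vs B,Y) = 6
max payoff 7 at {P}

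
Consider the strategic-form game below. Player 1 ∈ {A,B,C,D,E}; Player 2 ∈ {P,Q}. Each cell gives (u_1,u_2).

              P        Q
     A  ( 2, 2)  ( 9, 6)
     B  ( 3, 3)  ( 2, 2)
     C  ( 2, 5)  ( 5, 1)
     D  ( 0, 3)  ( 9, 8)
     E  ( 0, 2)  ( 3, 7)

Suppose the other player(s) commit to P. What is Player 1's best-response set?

u_1(A vs P) = 2
u_1(B vs P) = 3
u_1(C vs P) = 2
u_1(D vs P) = 0
u_1(E vs P) = 0
max payoff 3 at {B}

argmax u_1 = {B}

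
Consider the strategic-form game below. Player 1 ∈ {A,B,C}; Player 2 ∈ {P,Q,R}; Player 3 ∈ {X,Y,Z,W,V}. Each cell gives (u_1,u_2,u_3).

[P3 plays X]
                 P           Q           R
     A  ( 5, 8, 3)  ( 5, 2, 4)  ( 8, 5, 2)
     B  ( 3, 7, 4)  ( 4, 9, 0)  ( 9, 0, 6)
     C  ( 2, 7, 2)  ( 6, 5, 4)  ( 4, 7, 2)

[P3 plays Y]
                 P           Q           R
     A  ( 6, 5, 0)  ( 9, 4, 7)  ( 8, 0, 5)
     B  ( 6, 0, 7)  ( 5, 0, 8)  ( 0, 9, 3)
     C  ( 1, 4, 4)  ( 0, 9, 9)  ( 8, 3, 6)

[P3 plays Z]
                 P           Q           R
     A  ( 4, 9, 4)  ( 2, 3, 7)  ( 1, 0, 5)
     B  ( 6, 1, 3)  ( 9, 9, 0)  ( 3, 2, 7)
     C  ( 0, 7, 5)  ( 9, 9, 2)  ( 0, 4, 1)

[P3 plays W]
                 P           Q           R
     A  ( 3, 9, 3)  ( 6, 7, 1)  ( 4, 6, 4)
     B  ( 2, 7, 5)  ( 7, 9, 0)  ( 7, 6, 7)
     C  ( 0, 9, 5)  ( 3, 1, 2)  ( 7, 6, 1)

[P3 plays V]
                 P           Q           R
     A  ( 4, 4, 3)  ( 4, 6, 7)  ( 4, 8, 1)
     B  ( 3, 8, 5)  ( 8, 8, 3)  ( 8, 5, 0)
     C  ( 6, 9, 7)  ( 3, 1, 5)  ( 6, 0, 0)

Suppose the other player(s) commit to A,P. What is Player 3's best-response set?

BR_3 = {Z}

u_3(X vs A,P) = 3
u_3(Y vs A,P) = 0
u_3(Z vs A,P) = 4
u_3(W vs A,P) = 3
u_3(V vs A,P) = 3
max payoff 4 at {Z}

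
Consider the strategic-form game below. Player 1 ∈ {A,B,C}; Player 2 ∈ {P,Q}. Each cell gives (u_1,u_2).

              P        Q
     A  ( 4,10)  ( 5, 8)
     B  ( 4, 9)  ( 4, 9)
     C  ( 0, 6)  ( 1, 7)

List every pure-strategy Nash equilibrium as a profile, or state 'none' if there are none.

PSNE = {(A,P), (B,P)}

(A,P): NE
(A,Q): not NE [P2→P gives 10>8]
(B,P): NE
(B,Q): not NE [P1→A gives 5>4]
(C,P): not NE [P1→B gives 4>0; P2→Q gives 7>6]
(C,Q): not NE [P1→A gives 5>1]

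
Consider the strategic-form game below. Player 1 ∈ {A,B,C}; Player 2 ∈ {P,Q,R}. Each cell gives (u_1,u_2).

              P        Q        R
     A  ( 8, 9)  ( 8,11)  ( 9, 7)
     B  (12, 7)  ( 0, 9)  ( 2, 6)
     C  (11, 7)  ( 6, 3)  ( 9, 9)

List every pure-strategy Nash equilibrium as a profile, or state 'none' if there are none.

(A,P): not NE [P1→B gives 12>8; P2→Q gives 11>9]
(A,Q): NE
(A,R): not NE [P2→Q gives 11>7]
(B,P): not NE [P2→Q gives 9>7]
(B,Q): not NE [P1→A gives 8>0]
(B,R): not NE [P1→C gives 9>2; P2→Q gives 9>6]
(C,P): not NE [P1→B gives 12>11; P2→R gives 9>7]
(C,Q): not NE [P1→A gives 8>6; P2→R gives 9>3]
(C,R): NE

Nash profiles: (A,Q), (C,R)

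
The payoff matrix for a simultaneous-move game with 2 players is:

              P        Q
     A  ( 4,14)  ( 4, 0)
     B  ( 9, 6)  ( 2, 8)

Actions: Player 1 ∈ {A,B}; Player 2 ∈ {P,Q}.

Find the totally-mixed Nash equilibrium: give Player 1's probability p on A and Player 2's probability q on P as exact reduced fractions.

P1 indiff ⇒ q·4+(1-q)·4 = q·9+(1-q)·2 ⇒ q(-5) = (1-q)(-2) ⇒ q = 2/7
P2 indiff ⇒ p·14+(1-p)·6 = p·0+(1-p)·8 ⇒ p(14) = (1-p)(2) ⇒ p = 1/8

(p,q) = (1/8, 2/7)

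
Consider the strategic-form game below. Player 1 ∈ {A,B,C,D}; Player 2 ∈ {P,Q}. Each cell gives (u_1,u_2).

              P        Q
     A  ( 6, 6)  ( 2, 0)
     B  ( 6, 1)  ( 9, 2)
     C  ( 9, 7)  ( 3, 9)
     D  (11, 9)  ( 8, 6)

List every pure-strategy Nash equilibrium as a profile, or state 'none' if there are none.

Nash profiles: (B,Q), (D,P)

(A,P): not NE [P1→D gives 11>6]
(A,Q): not NE [P1→B gives 9>2; P2→P gives 6>0]
(B,P): not NE [P1→D gives 11>6; P2→Q gives 2>1]
(B,Q): NE
(C,P): not NE [P1→D gives 11>9; P2→Q gives 9>7]
(C,Q): not NE [P1→B gives 9>3]
(D,P): NE
(D,Q): not NE [P1→B gives 9>8; P2→P gives 9>6]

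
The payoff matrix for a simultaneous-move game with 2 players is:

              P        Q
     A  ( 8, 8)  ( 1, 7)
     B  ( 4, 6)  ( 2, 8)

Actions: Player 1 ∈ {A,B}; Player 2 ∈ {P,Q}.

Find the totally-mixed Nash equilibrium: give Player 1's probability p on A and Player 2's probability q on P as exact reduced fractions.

P1 mixes 2/3 on A; P2 mixes 1/5 on P

P1 indiff ⇒ q·8+(1-q)·1 = q·4+(1-q)·2 ⇒ q(4) = (1-q)(1) ⇒ q = 1/5
P2 indiff ⇒ p·8+(1-p)·6 = p·7+(1-p)·8 ⇒ p(1) = (1-p)(2) ⇒ p = 2/3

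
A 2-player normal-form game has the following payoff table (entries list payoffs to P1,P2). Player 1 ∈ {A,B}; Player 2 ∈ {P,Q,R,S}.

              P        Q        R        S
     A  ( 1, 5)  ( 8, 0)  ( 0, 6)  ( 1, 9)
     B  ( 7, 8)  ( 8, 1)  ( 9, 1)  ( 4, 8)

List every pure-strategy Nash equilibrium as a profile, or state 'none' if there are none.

(A,P): not NE [P1→B gives 7>1; P2→S gives 9>5]
(A,Q): not NE [P2→S gives 9>0]
(A,R): not NE [P1→B gives 9>0; P2→S gives 9>6]
(A,S): not NE [P1→B gives 4>1]
(B,P): NE
(B,Q): not NE [P2→S gives 8>1]
(B,R): not NE [P2→S gives 8>1]
(B,S): NE

Nash profiles: (B,P), (B,S)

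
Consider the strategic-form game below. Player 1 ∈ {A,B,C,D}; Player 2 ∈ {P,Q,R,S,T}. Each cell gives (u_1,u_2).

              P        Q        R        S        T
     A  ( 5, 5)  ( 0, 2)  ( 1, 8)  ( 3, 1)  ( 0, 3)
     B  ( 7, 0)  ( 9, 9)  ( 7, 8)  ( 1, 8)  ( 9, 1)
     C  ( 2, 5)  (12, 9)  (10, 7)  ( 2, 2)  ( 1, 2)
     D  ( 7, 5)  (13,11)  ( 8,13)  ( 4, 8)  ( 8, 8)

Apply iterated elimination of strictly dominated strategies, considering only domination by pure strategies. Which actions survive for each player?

IESDS → P1:{C,D} P2:{Q,R}

P1 drop A (D beats it: P:7>5 Q:13>0 R:8>1 S:4>3 T:8>0)
P2 drop P (Q beats it: B:9>0 C:9>5 D:11>5)
P2 drop S (Q beats it: B:9>8 C:9>2 D:11>8)
P2 drop T (Q beats it: B:9>1 C:9>2 D:11>8)
P1 drop B (C beats it: Q:12>9 R:10>7)
P1→{C,D} P2→{Q,R}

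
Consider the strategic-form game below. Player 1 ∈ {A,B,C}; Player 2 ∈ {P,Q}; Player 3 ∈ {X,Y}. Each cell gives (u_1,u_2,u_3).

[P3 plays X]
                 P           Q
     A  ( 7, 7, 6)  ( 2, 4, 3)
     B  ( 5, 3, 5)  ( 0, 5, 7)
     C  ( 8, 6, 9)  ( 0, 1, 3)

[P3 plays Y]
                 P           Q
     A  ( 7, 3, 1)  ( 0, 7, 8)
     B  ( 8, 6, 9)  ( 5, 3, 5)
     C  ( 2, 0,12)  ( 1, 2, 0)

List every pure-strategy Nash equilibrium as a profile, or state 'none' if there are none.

(A,P,X): not NE [P1→C gives 8>7]
(A,P,Y): not NE [P1→B gives 8>7; P2→Q gives 7>3; P3→X gives 6>1]
(A,Q,X): not NE [P2→P gives 7>4; P3→Y gives 8>3]
(A,Q,Y): not NE [P1→B gives 5>0]
(B,P,X): not NE [P1→C gives 8>5; P2→Q gives 5>3; P3→Y gives 9>5]
(B,P,Y): NE
(B,Q,X): not NE [P1→A gives 2>0]
(B,Q,Y): not NE [P2→P gives 6>3; P3→X gives 7>5]
(C,P,X): not NE [P3→Y gives 12>9]
(C,P,Y): not NE [P1→B gives 8>2; P2→Q gives 2>0]
(C,Q,X): not NE [P1→A gives 2>0; P2→P gives 6>1]
(C,Q,Y): not NE [P1→B gives 5>1; P3→X gives 3>0]

PSNE = {(B,P,Y)}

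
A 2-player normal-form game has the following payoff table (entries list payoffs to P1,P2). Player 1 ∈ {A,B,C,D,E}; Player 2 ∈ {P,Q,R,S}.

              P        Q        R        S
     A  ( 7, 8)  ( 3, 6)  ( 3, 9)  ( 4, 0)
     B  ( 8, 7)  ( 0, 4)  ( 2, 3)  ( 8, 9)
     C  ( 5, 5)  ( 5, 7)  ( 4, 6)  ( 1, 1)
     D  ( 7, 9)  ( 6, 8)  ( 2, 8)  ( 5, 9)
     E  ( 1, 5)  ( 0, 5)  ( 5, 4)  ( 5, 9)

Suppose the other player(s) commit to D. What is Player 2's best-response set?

P2 best: {P,S}

u_2(P vs D) = 9
u_2(Q vs D) = 8
u_2(R vs D) = 8
u_2(S vs D) = 9
max payoff 9 at {P,S}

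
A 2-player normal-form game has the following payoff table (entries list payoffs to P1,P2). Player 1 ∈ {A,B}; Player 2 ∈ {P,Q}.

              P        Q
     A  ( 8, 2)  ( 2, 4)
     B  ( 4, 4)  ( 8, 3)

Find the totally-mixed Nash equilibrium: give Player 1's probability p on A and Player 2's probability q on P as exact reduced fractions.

P1 indiff ⇒ q·8+(1-q)·2 = q·4+(1-q)·8 ⇒ q(4) = (1-q)(6) ⇒ q = 3/5
P2 indiff ⇒ p·2+(1-p)·4 = p·4+(1-p)·3 ⇒ p(-2) = (1-p)(-1) ⇒ p = 1/3

p=1/3, q=3/5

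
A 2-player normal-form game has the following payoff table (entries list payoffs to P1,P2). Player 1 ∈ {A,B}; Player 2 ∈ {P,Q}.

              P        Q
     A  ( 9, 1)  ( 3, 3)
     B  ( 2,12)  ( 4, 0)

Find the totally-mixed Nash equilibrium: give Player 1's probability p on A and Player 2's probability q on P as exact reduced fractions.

P1 mixes 6/7 on A; P2 mixes 1/8 on P

P1 indiff ⇒ q·9+(1-q)·3 = q·2+(1-q)·4 ⇒ q(7) = (1-q)(1) ⇒ q = 1/8
P2 indiff ⇒ p·1+(1-p)·12 = p·3+(1-p)·0 ⇒ p(-2) = (1-p)(-12) ⇒ p = 6/7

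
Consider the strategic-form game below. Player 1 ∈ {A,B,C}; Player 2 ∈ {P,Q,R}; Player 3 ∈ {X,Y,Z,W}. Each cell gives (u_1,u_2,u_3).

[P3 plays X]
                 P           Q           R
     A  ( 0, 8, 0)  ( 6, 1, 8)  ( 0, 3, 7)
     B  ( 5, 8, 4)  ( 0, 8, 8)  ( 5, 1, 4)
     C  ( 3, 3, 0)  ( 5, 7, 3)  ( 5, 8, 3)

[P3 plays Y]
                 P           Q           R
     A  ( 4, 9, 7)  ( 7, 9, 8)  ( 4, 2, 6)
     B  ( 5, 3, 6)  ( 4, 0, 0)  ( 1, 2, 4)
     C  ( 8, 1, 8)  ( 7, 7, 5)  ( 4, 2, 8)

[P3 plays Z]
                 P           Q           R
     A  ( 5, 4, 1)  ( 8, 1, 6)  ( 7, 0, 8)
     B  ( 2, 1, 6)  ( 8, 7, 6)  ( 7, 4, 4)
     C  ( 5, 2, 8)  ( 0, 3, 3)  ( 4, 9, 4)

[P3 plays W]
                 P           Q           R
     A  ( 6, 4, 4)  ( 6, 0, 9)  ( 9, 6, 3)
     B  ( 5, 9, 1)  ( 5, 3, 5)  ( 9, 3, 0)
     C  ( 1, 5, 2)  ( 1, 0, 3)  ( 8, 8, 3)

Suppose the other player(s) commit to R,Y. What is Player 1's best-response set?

u_1(A vs R,Y) = 4
u_1(B vs R,Y) = 1
u_1(C vs R,Y) = 4
max payoff 4 at {A,C}

argmax u_1 = {A,C}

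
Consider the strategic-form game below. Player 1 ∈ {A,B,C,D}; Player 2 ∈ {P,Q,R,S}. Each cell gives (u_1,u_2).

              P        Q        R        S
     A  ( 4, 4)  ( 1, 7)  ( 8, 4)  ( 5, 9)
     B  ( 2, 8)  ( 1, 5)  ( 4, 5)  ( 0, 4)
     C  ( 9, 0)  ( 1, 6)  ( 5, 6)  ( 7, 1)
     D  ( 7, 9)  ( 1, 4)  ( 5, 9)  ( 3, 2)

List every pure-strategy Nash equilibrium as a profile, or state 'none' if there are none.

Nash profiles: (C,Q)

(A,P): not NE [P1→C gives 9>4; P2→S gives 9>4]
(A,Q): not NE [P2→S gives 9>7]
(A,R): not NE [P2→S gives 9>4]
(A,S): not NE [P1→C gives 7>5]
(B,P): not NE [P1→C gives 9>2]
(B,Q): not NE [P2→P gives 8>5]
(B,R): not NE [P1→A gives 8>4; P2→P gives 8>5]
(B,S): not NE [P1→C gives 7>0; P2→P gives 8>4]
(C,P): not NE [P2→R gives 6>0]
(C,Q): NE
(C,R): not NE [P1→A gives 8>5]
(C,S): not NE [P2→R gives 6>1]
(D,P): not NE [P1→C gives 9>7]
(D,Q): not NE [P2→R gives 9>4]
(D,R): not NE [P1→A gives 8>5]
(D,S): not NE [P1→C gives 7>3; P2→R gives 9>2]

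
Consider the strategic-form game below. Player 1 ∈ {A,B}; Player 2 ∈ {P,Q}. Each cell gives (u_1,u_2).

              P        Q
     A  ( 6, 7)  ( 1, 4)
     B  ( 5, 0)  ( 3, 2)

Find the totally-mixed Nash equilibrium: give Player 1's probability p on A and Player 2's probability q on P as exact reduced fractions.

p=2/5, q=2/3

P1 indiff ⇒ q·6+(1-q)·1 = q·5+(1-q)·3 ⇒ q(1) = (1-q)(2) ⇒ q = 2/3
P2 indiff ⇒ p·7+(1-p)·0 = p·4+(1-p)·2 ⇒ p(3) = (1-p)(2) ⇒ p = 2/5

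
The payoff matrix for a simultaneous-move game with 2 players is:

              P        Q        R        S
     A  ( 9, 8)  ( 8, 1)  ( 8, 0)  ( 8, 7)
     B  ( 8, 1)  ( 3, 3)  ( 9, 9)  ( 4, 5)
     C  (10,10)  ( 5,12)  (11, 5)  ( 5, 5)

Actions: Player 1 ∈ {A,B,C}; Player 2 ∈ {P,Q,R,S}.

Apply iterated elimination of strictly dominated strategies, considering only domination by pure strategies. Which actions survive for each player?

P1 drop B (C beats it: P:10>8 Q:5>3 R:11>9 S:5>4)
P2 drop R (P beats it: A:8>0 C:10>5)
P2 drop S (P beats it: A:8>7 C:10>5)
P1→{A,C} P2→{P,Q}

Remaining: P1:{A,C} P2:{P,Q}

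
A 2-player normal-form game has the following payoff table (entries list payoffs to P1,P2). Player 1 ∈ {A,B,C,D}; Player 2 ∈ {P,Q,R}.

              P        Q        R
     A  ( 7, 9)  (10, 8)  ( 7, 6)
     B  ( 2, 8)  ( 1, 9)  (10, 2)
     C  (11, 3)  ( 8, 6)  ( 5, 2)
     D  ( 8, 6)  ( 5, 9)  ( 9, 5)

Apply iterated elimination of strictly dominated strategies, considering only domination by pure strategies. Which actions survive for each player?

IESDS → P1:{A,C} P2:{P,Q}

P2 drop R (P beats it: A:9>6 B:8>2 C:3>2 D:6>5)
P1 drop B (A beats it: P:7>2 Q:10>1)
P1 drop D (C beats it: P:11>8 Q:8>5)
P1→{A,C} P2→{P,Q}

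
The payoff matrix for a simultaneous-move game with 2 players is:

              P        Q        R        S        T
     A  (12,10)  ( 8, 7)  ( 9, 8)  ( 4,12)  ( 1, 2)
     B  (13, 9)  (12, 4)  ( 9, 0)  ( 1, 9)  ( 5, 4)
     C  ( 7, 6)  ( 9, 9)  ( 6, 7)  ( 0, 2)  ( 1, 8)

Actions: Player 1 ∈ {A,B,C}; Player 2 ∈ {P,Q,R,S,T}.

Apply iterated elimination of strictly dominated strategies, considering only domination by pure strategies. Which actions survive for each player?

IESDS → P1:{A,B} P2:{P,S}

P1 drop C (B beats it: P:13>7 Q:12>9 R:9>6 S:1>0 T:5>1)
P2 drop Q (P beats it: A:10>7 B:9>4)
P2 drop R (P beats it: A:10>8 B:9>0)
P2 drop T (P beats it: A:10>2 B:9>4)
P1→{A,B} P2→{P,S}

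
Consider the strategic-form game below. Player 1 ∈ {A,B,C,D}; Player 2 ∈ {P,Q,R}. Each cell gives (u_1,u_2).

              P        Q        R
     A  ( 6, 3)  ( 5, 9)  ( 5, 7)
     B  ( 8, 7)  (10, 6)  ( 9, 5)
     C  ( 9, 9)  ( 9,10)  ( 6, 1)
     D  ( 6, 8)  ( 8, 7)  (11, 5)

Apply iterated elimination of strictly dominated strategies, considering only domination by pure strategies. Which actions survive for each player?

P1 drop A (B beats it: P:8>6 Q:10>5 R:9>5)
P2 drop R (P beats it: B:7>5 C:9>1 D:8>5)
P1 drop D (B beats it: P:8>6 Q:10>8)
P1→{B,C} P2→{P,Q}

Remaining: P1:{B,C} P2:{P,Q}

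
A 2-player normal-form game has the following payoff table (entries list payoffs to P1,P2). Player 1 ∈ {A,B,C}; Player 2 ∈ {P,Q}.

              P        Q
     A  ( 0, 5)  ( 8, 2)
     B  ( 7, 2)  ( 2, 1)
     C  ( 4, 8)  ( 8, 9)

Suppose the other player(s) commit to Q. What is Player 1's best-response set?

P1 best: {A,C}

u_1(A vs Q) = 8
u_1(B vs Q) = 2
u_1(C vs Q) = 8
max payoff 8 at {A,C}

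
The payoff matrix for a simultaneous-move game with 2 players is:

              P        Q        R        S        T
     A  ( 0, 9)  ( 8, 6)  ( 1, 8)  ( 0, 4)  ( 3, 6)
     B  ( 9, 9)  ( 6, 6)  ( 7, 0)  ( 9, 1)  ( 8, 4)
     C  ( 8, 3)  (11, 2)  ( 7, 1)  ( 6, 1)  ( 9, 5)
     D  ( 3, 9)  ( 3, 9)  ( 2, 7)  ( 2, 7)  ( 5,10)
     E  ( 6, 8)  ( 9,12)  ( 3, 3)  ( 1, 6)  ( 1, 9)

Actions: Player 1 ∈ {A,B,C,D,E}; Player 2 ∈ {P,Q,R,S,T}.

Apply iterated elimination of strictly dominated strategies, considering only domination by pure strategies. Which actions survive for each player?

P1 drop A (C beats it: P:8>0 Q:11>8 R:7>1 S:6>0 T:9>3)
P1 drop D (B beats it: P:9>3 Q:6>3 R:7>2 S:9>2 T:8>5)
P1 drop E (C beats it: P:8>6 Q:11>9 R:7>3 S:6>1 T:9>1)
P2 drop Q (P beats it: B:9>6 C:3>2)
P2 drop R (P beats it: B:9>0 C:3>1)
P2 drop S (P beats it: B:9>1 C:3>1)
P1→{B,C} P2→{P,T}

Remaining: P1:{B,C} P2:{P,T}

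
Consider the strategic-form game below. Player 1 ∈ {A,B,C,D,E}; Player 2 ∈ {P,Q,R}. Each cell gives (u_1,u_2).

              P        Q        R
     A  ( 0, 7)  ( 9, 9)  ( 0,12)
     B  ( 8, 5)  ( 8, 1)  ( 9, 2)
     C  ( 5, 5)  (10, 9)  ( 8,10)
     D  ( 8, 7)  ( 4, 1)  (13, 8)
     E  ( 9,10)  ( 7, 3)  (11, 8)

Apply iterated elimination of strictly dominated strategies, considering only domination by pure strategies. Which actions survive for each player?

P1 drop A (C beats it: P:5>0 Q:10>9 R:8>0)
P2 drop Q (R beats it: B:2>1 C:10>9 D:8>1 E:8>3)
P1 drop B (E beats it: P:9>8 R:11>9)
P1 drop C (D beats it: P:8>5 R:13>8)
P1→{D,E} P2→{P,R}

IESDS → P1:{D,E} P2:{P,R}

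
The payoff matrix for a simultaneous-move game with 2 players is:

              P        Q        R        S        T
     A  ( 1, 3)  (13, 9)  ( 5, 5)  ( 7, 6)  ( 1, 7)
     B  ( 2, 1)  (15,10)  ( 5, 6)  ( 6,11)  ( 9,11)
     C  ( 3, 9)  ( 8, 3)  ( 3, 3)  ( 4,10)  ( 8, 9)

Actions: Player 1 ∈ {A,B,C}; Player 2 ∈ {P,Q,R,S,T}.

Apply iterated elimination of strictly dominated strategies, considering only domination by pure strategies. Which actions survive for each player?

IESDS → P1:{A,B} P2:{Q,S,T}

P2 drop P (S beats it: A:6>3 B:11>1 C:10>9)
P1 drop C (B beats it: Q:15>8 R:5>3 S:6>4 T:9>8)
P2 drop R (Q beats it: A:9>5 B:10>6)
P1→{A,B} P2→{Q,S,T}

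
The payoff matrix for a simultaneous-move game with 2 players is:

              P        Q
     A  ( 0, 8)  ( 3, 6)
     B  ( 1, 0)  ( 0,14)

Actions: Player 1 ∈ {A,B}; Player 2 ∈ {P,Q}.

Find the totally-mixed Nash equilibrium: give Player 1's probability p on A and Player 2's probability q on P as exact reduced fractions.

p=7/8, q=3/4

P1 indiff ⇒ q·0+(1-q)·3 = q·1+(1-q)·0 ⇒ q(-1) = (1-q)(-3) ⇒ q = 3/4
P2 indiff ⇒ p·8+(1-p)·0 = p·6+(1-p)·14 ⇒ p(2) = (1-p)(14) ⇒ p = 7/8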